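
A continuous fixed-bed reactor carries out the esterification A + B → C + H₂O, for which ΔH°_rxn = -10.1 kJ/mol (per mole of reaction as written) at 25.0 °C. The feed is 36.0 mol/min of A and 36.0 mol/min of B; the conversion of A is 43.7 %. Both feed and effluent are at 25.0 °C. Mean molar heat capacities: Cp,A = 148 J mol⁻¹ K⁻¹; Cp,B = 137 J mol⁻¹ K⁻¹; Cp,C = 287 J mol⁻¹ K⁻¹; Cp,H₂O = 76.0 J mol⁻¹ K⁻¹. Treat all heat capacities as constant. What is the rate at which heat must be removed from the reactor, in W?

Extent of reaction ξ = 0.437 × 36.0 = 15.732 mol/min
Reaction term: ξ·ΔH°_rxn = 15.732 × -10.1 = -158.89 kJ/min
Q = ΔH = -158.89 kJ/min = -2.6482 kW
Heat removed = 2648.2 W

Q_out = 2650 W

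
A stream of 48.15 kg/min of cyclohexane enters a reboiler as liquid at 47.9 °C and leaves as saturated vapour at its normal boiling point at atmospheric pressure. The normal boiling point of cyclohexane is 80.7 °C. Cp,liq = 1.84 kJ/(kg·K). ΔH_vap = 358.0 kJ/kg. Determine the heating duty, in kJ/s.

Q = 336 kJ/s

liquid 47.9→80.7 °C: 60.352 kJ/kg
vaporisation at 80.7 °C: 358 kJ/kg
Δh = 60.352 + 358 = 418.35 kJ/kg
Q = ṁ·Δh = 48.15 kg/min × 418.35 kJ/kg = 20144 kJ/min
|Q| = 335.73 kW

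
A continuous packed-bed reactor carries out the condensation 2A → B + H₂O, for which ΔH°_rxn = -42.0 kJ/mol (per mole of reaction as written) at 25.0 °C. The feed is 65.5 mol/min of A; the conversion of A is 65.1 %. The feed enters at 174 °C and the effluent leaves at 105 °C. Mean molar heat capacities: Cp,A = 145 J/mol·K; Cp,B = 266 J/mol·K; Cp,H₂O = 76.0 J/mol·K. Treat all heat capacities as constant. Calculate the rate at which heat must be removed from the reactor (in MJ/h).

Q_out = 87.7 MJ/h

Extent of reaction ξ = 0.651 × 65.5 / 2 = 21.32 mol/min
Reaction term: ξ·ΔH°_rxn = 21.32 × -42.0 = -895.45 kJ/min
Sensible, feed 174→25 °C: -1415.1 kJ/min
Outlet flows (mol/min): A 22.859, B 21.32, H₂O 21.32
Sensible, products 25→105 °C: 848.49 kJ/min
Q = ΔH = -1462.1 kJ/min = -24.368 kW
Heat removed = 87.725 MJ/h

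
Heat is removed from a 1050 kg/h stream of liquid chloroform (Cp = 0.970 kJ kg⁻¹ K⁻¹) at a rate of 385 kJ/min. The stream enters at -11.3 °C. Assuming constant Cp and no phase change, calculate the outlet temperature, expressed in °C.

Q = 385 kJ/min = 23100 kJ/h
ΔT = Q/(ṁ·Cp) = 23100/(1050×0.970) = 22.68 K
T_out = -11.3 − 22.68 = -33.98 °C

T_out = -34.0 °C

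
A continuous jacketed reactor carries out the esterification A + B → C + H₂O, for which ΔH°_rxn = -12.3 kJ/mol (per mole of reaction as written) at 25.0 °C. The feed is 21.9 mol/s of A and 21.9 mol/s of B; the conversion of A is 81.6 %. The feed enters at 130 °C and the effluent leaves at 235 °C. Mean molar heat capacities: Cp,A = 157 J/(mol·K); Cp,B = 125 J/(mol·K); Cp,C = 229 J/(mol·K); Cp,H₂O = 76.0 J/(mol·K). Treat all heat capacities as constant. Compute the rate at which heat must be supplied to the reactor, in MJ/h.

Q_in = 1850 MJ/h

Extent of reaction ξ = 0.816 × 21.9 = 17.87 mol/s
Reaction term: ξ·ΔH°_rxn = 17.87 × -12.3 = -219.81 kJ/s
Sensible, feed 130→25 °C: -648.46 kJ/s
Outlet flows (mol/s): A 4.0296, B 4.0296, C 17.87, H₂O 17.87
Sensible, products 25→235 °C: 1383.2 kJ/s
Q = ΔH = 514.97 kJ/s = 514.97 kW
Heat supplied = 1853.9 MJ/h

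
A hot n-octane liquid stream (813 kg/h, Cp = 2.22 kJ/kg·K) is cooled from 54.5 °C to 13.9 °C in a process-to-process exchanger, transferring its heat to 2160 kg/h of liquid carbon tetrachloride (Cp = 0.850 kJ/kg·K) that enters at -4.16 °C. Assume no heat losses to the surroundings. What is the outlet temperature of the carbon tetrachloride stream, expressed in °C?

T_c,out = 35.8 °C

Heat released by hot stream: Q = 813 × 2.22 × (54.5 − 13.9) = 73277 kJ/h
Energy balance on cold side (adiabatic exchanger): Q = ṁ_c·Cp_c·(T_c,out − T_c,in)
T_c,out = -4.16 + 73277/(2160 × 0.850) = 35.751 °C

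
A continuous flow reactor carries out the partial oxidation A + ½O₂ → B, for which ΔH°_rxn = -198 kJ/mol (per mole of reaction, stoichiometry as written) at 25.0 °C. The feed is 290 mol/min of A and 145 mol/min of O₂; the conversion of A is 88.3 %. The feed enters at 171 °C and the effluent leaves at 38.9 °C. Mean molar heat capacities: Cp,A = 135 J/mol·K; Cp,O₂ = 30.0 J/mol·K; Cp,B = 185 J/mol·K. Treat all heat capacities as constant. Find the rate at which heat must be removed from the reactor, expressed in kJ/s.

Q_out = 939 kJ/s

Extent of reaction ξ = 0.883 × 290 = 256.07 mol/min
Reaction term: ξ·ΔH°_rxn = 256.07 × -198 = -50702 kJ/min
Sensible, feed 171→25 °C: -6351 kJ/min
Outlet flows (mol/min): A 33.93, O₂ 16.965, B 256.07
Sensible, products 25→38.9 °C: 729.23 kJ/min
Q = ΔH = -56324 kJ/min = -938.73 kW
Heat removed = 938.73 kJ/s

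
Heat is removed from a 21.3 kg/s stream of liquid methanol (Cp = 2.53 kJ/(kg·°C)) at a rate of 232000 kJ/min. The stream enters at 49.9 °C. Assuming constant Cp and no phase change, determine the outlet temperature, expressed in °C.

Q = 232000 kJ/min = 3866.7 kJ/s
ΔT = Q/(ṁ·Cp) = 3866.7/(21.3×2.53) = 71.752 K
T_out = 49.9 − 71.752 = -21.852 °C

T_out = -21.9 °C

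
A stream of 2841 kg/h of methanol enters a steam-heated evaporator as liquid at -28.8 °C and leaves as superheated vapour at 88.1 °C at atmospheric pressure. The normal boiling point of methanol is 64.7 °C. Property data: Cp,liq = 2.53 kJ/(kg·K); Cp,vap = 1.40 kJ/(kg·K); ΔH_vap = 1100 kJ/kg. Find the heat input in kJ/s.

liquid -28.8→64.7 °C: 236.55 kJ/kg
vaporisation at 64.7 °C: 1100 kJ/kg
vapour 64.7→88.1 °C: 32.76 kJ/kg
Δh = 236.55 + 1100 + 32.76 = 1369.3 kJ/kg
Q = ṁ·Δh = 2841 kg/h × 1369.3 kJ/kg = 3.8902e+06 kJ/h
|Q| = 1080.6 kW

Q = 1080 kJ/s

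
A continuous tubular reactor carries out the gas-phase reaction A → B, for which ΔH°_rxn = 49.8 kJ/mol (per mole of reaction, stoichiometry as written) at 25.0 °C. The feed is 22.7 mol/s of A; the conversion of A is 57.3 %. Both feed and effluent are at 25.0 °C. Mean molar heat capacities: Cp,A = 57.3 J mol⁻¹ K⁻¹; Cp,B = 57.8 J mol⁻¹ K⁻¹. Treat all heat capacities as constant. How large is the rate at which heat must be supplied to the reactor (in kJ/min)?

Q_in = 38900 kJ/min

Extent of reaction ξ = 0.573 × 22.7 = 13.007 mol/s
Reaction term: ξ·ΔH°_rxn = 13.007 × 49.8 = 647.75 kJ/s
Q = ΔH = 647.75 kJ/s = 647.75 kW
Heat supplied = 38865 kJ/min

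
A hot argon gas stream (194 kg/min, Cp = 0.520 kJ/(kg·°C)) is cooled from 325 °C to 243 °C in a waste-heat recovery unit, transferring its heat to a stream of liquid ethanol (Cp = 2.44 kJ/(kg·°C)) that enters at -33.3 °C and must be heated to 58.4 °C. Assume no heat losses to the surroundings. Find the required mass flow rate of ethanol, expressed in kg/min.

Heat released by hot stream: Q = 194 × 0.520 × (325 − 243) = 8272.2 kJ/min
Energy balance on cold side (adiabatic exchanger): Q = ṁ_c·Cp_c·(T_c,out − T_c,in)
ṁ_c = 8272.2 / [2.44 × (58.4 − -33.3)] = 36.971 kg/min

ṁ_c = 37.0 kg/min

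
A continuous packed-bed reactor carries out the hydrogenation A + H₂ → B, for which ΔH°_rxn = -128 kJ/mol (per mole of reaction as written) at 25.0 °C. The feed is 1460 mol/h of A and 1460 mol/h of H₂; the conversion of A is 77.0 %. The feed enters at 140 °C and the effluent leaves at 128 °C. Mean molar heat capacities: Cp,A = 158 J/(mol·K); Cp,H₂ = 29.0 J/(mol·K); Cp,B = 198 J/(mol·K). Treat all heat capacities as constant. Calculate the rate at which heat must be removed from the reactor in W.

Q_out = 40500 W

Extent of reaction ξ = 0.770 × 1460 = 1124.2 mol/h
Reaction term: ξ·ΔH°_rxn = 1124.2 × -128 = -143900 kJ/h
Sensible, feed 140→25 °C: -31397 kJ/h
Outlet flows (mol/h): A 335.8, H₂ 335.8, B 1124.2
Sensible, products 25→128 °C: 29395 kJ/h
Q = ΔH = -145900 kJ/h = -40.528 kW
Heat removed = 40528 W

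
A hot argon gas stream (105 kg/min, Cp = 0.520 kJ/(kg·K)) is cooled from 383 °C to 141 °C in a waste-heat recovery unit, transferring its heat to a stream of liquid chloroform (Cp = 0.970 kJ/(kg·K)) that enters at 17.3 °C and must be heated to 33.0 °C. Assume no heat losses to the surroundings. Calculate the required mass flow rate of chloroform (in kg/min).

ṁ_c = 868 kg/min

Heat released by hot stream: Q = 105 × 0.520 × (383 − 141) = 13213 kJ/min
Energy balance on cold side (adiabatic exchanger): Q = ṁ_c·Cp_c·(T_c,out − T_c,in)
ṁ_c = 13213 / [0.970 × (33.0 − 17.3)] = 867.63 kg/min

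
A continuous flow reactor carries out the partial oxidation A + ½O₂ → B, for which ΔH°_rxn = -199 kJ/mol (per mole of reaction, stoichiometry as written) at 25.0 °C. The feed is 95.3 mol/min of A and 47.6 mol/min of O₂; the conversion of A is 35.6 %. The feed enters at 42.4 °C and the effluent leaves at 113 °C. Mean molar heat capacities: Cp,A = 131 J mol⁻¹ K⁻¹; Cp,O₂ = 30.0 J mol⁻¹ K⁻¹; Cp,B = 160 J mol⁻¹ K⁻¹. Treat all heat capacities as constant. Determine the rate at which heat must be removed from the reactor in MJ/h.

Extent of reaction ξ = 0.356 × 95.3 = 33.927 mol/min
Reaction term: ξ·ΔH°_rxn = 33.927 × -199 = -6751.4 kJ/min
Sensible, feed 42.4→25 °C: -242.07 kJ/min
Outlet flows (mol/min): A 61.373, O₂ 30.637, B 33.927
Sensible, products 25→113 °C: 1266.1 kJ/min
Q = ΔH = -5727.4 kJ/min = -95.457 kW
Heat removed = 343.65 MJ/h

Q_out = 344 MJ/h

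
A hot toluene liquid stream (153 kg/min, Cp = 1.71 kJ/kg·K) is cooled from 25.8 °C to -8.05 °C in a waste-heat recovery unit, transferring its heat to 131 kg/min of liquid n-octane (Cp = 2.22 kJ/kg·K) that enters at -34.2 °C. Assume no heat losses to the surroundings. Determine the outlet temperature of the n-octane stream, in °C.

T_c,out = -3.75 °C

Heat released by hot stream: Q = 153 × 1.71 × (25.8 − -8.05) = 8856.2 kJ/min
Energy balance on cold side (adiabatic exchanger): Q = ṁ_c·Cp_c·(T_c,out − T_c,in)
T_c,out = -34.2 + 8856.2/(131 × 2.22) = -3.7476 °C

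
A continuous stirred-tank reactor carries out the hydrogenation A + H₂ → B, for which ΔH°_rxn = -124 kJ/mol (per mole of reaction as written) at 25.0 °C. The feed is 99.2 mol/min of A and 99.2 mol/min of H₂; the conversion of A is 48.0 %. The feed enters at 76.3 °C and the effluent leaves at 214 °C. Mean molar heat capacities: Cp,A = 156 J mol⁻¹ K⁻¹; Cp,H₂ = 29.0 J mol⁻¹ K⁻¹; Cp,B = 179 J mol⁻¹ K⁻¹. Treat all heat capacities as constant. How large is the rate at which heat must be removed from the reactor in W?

Extent of reaction ξ = 0.480 × 99.2 = 47.616 mol/min
Reaction term: ξ·ΔH°_rxn = 47.616 × -124 = -5904.4 kJ/min
Sensible, feed 76.3→25 °C: -941.46 kJ/min
Outlet flows (mol/min): A 51.584, H₂ 51.584, B 47.616
Sensible, products 25→214 °C: 3414.5 kJ/min
Q = ΔH = -3431.3 kJ/min = -57.189 kW
Heat removed = 57189 W

Q_out = 57200 W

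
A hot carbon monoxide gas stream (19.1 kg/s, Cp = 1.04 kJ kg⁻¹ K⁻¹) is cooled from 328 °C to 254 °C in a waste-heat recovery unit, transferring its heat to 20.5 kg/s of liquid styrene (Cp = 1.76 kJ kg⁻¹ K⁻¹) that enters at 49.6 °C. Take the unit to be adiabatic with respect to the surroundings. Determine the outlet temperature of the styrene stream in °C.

T_c,out = 90.3 °C

Heat released by hot stream: Q = 19.1 × 1.04 × (328 − 254) = 1469.9 kJ/s
Energy balance on cold side (adiabatic exchanger): Q = ṁ_c·Cp_c·(T_c,out − T_c,in)
T_c,out = 49.6 + 1469.9/(20.5 × 1.76) = 90.341 °C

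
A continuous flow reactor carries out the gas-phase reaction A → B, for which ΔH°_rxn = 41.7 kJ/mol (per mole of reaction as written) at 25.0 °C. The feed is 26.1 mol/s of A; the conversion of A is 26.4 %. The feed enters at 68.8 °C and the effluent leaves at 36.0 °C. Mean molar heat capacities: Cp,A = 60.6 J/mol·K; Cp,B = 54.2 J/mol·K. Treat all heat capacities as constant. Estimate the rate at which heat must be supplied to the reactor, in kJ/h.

Q_in = 846000 kJ/h

Extent of reaction ξ = 0.264 × 26.1 = 6.8904 mol/s
Reaction term: ξ·ΔH°_rxn = 6.8904 × 41.7 = 287.33 kJ/s
Sensible, feed 68.8→25 °C: -69.277 kJ/s
Outlet flows (mol/s): A 19.21, B 6.8904
Sensible, products 25→36.0 °C: 16.913 kJ/s
Q = ΔH = 234.97 kJ/s = 234.97 kW
Heat supplied = 845880 kJ/h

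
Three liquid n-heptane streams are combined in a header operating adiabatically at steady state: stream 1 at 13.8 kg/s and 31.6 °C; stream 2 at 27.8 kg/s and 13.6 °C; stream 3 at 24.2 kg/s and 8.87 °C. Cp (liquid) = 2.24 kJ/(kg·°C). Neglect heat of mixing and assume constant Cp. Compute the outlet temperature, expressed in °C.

T_out = 15.6 °C

Energy balance with Q = 0: Σ ṁᵢCp,ᵢ(T_out − Tᵢ) = 0
T_out = Σ ṁᵢCp,ᵢTᵢ / Σ ṁᵢCp,ᵢ
      = 2304.5 / 147.39 = 15.635 °C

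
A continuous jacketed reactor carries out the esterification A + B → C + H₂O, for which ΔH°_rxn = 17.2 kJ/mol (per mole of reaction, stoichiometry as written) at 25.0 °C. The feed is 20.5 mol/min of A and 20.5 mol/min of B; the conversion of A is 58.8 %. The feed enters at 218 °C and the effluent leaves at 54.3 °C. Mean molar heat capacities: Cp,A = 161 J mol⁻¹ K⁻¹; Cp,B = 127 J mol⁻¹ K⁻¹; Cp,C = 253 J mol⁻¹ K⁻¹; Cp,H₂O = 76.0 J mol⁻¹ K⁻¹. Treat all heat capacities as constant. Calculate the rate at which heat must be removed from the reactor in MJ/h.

Extent of reaction ξ = 0.588 × 20.5 = 12.054 mol/min
Reaction term: ξ·ΔH°_rxn = 12.054 × 17.2 = 207.33 kJ/min
Sensible, feed 218→25 °C: -1139.5 kJ/min
Outlet flows (mol/min): A 8.446, B 8.446, C 12.054, H₂O 12.054
Sensible, products 25→54.3 °C: 187.47 kJ/min
Q = ΔH = -744.68 kJ/min = -12.411 kW
Heat removed = 44.681 MJ/h

Q_out = 44.7 MJ/h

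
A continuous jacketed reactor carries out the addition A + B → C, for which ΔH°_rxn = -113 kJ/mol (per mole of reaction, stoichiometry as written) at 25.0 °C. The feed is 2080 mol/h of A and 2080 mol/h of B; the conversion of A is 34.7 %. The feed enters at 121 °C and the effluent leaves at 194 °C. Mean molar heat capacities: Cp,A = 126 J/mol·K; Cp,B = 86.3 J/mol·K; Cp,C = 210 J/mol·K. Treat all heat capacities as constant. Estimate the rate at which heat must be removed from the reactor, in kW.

Q_out = 13.8 kW

Extent of reaction ξ = 0.347 × 2080 = 721.76 mol/h
Reaction term: ξ·ΔH°_rxn = 721.76 × -113 = -81559 kJ/h
Sensible, feed 121→25 °C: -42392 kJ/h
Outlet flows (mol/h): A 1358.2, B 1358.2, C 721.76
Sensible, products 25→194 °C: 74347 kJ/h
Q = ΔH = -49604 kJ/h = -13.779 kW
Heat removed = 13.779 kW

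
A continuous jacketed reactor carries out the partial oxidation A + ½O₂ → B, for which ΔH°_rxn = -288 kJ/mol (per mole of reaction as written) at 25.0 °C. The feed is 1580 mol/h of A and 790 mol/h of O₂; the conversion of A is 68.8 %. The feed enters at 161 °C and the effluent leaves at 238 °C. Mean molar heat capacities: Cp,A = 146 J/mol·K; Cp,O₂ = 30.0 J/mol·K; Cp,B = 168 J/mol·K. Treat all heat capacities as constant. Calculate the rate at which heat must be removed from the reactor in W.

Extent of reaction ξ = 0.688 × 1580 = 1087 mol/h
Reaction term: ξ·ΔH°_rxn = 1087 × -288 = -313070 kJ/h
Sensible, feed 161→25 °C: -34596 kJ/h
Outlet flows (mol/h): A 492.96, O₂ 246.48, B 1087
Sensible, products 25→238 °C: 55804 kJ/h
Q = ΔH = -291860 kJ/h = -81.072 kW
Heat removed = 81072 W

Q_out = 81100 W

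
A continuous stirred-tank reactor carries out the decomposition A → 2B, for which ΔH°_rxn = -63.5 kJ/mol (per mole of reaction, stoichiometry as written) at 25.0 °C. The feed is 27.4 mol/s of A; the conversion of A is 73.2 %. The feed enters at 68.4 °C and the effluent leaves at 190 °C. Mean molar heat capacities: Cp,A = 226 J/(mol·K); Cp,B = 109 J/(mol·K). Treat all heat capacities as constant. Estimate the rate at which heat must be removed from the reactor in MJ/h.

Q_out = 1970 MJ/h

Extent of reaction ξ = 0.732 × 27.4 = 20.057 mol/s
Reaction term: ξ·ΔH°_rxn = 20.057 × -63.5 = -1273.6 kJ/s
Sensible, feed 68.4→25 °C: -268.75 kJ/s
Outlet flows (mol/s): A 7.3432, B 40.114
Sensible, products 25→190 °C: 995.27 kJ/s
Q = ΔH = -547.09 kJ/s = -547.09 kW
Heat removed = 1969.5 MJ/h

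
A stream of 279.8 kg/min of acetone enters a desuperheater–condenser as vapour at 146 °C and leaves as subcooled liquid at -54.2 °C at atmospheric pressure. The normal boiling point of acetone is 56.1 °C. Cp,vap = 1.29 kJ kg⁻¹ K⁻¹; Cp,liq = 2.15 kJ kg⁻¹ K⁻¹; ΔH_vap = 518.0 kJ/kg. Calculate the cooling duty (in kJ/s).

vapour 146→56.1 °C: -115.97 kJ/kg
condensation at 56.1 °C: -518 kJ/kg
liquid 56.1→-54.2 °C: -237.15 kJ/kg
Δh = -115.97 + -518 + -237.15 = -871.12 kJ/kg
Q = ṁ·Δh = 279.8 kg/min × -871.12 kJ/kg = -243740 kJ/min
|Q| = 4062.3 kW

Q_c = 4060 kJ/s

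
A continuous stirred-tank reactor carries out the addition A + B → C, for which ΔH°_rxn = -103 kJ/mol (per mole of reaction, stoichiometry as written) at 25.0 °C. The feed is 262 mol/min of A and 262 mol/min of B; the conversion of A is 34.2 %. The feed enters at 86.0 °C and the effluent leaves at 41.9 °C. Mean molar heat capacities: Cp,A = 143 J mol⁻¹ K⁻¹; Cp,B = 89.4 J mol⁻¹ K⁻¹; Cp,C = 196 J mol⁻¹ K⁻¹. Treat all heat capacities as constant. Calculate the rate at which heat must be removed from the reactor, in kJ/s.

Q_out = 199 kJ/s

Extent of reaction ξ = 0.342 × 262 = 89.604 mol/min
Reaction term: ξ·ΔH°_rxn = 89.604 × -103 = -9229.2 kJ/min
Sensible, feed 86.0→25 °C: -3714.2 kJ/min
Outlet flows (mol/min): A 172.4, B 172.4, C 89.604
Sensible, products 25→41.9 °C: 973.9 kJ/min
Q = ΔH = -11970 kJ/min = -199.49 kW
Heat removed = 199.49 kJ/s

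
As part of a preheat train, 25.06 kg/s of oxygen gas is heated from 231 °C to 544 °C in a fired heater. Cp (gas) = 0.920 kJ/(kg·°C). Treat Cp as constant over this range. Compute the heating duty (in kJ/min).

Q = ṁ·Cp·ΔT = 25.06 × 0.920 × (544 − 231) = 7216.3 kJ/s
Heating duty = 432980 kJ/min

Q = 433000 kJ/min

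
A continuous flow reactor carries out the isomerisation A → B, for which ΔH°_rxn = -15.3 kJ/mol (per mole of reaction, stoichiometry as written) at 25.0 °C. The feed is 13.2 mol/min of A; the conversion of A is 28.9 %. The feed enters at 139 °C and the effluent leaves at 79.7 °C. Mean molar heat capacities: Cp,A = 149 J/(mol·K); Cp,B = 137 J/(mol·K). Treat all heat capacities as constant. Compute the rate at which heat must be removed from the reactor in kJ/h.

Q_out = 10700 kJ/h

Extent of reaction ξ = 0.289 × 13.2 = 3.8148 mol/min
Reaction term: ξ·ΔH°_rxn = 3.8148 × -15.3 = -58.366 kJ/min
Sensible, feed 139→25 °C: -224.22 kJ/min
Outlet flows (mol/min): A 9.3852, B 3.8148
Sensible, products 25→79.7 °C: 105.08 kJ/min
Q = ΔH = -177.5 kJ/min = -2.9584 kW
Heat removed = 10650 kJ/h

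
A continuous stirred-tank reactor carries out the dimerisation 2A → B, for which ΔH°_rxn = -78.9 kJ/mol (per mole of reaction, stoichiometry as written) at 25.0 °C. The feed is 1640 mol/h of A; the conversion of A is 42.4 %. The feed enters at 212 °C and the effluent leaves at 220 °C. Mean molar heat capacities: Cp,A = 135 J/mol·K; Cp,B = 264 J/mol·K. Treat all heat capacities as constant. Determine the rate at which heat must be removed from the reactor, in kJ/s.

Q_out = 7.24 kJ/s

Extent of reaction ξ = 0.424 × 1640 / 2 = 347.68 mol/h
Reaction term: ξ·ΔH°_rxn = 347.68 × -78.9 = -27432 kJ/h
Sensible, feed 212→25 °C: -41402 kJ/h
Outlet flows (mol/h): A 944.64, B 347.68
Sensible, products 25→220 °C: 42766 kJ/h
Q = ΔH = -26068 kJ/h = -7.241 kW
Heat removed = 7.241 kJ/s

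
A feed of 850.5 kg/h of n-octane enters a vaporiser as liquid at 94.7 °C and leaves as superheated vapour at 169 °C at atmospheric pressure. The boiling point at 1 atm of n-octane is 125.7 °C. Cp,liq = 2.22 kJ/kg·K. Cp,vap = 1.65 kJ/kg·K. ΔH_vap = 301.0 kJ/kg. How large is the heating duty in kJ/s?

Q = 104 kJ/s

liquid 94.7→125.7 °C: 68.82 kJ/kg
vaporisation at 125.7 °C: 301 kJ/kg
vapour 125.7→169 °C: 71.445 kJ/kg
Δh = 68.82 + 301 + 71.445 = 441.26 kJ/kg
Q = ṁ·Δh = 850.5 kg/h × 441.26 kJ/kg = 375300 kJ/h
|Q| = 104.25 kW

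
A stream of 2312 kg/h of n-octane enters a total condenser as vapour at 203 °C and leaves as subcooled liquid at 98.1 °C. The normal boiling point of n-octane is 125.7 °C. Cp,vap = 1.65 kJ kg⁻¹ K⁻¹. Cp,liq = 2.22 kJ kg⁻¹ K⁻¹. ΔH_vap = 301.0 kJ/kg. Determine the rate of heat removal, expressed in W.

Q_c = 315000 W

vapour 203→125.7 °C: -127.54 kJ/kg
condensation at 125.7 °C: -301 kJ/kg
liquid 125.7→98.1 °C: -61.272 kJ/kg
Δh = -127.54 + -301 + -61.272 = -489.82 kJ/kg
Q = ṁ·Δh = 2312 kg/h × -489.82 kJ/kg = -1.1325e+06 kJ/h
|Q| = 314.57 kW = 314570 W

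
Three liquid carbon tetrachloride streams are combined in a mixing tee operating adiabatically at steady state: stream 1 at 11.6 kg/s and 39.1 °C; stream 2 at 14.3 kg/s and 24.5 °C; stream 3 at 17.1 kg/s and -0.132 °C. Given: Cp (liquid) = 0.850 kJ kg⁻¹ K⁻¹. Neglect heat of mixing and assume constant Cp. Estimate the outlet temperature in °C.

T_out = 18.6 °C

No heat crosses the boundary, so H_out = H_in.
Σ ṁᵢCp,ᵢTᵢ = 11.6×0.850×39.1 + 14.3×0.850×24.5 + 17.1×0.850×-0.132 = 681.4
Σ ṁᵢCp,ᵢ = 11.6×0.850 + 14.3×0.850 + 17.1×0.850 = 36.55
T_out = 681.4 / 36.55 = 18.643 °C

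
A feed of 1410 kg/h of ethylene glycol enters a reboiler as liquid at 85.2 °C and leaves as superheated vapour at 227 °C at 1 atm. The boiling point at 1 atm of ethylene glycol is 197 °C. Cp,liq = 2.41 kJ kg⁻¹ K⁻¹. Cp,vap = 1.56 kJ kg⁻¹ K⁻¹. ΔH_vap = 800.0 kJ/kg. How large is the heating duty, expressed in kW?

Q = 437 kW

liquid 85.2→197 °C: 269.44 kJ/kg
vaporisation at 197 °C: 800 kJ/kg
vapour 197→227 °C: 46.8 kJ/kg
Δh = 269.44 + 800 + 46.8 = 1116.2 kJ/kg
Q = ṁ·Δh = 1410 kg/h × 1116.2 kJ/kg = 1.5739e+06 kJ/h
|Q| = 437.19 kW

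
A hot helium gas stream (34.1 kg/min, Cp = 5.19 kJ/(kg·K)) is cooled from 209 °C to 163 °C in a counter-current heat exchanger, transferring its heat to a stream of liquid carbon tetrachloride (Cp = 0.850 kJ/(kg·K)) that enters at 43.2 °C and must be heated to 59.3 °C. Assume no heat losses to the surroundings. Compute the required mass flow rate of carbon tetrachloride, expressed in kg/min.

ṁ_c = 595 kg/min

Heat released by hot stream: Q = 34.1 × 5.19 × (209 − 163) = 8141 kJ/min
Energy balance on cold side (adiabatic exchanger): Q = ṁ_c·Cp_c·(T_c,out − T_c,in)
ṁ_c = 8141 / [0.850 × (59.3 − 43.2)] = 594.89 kg/min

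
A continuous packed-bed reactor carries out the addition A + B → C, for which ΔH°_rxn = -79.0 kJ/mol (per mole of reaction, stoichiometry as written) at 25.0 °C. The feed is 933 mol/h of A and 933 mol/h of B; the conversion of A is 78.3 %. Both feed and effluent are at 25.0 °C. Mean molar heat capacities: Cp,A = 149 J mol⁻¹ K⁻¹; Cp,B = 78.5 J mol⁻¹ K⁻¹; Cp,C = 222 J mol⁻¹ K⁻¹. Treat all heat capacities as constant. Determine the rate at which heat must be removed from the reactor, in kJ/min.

Extent of reaction ξ = 0.783 × 933 = 730.54 mol/h
Reaction term: ξ·ΔH°_rxn = 730.54 × -79.0 = -57713 kJ/h
Q = ΔH = -57713 kJ/h = -16.031 kW
Heat removed = 961.88 kJ/min

Q_out = 962 kJ/min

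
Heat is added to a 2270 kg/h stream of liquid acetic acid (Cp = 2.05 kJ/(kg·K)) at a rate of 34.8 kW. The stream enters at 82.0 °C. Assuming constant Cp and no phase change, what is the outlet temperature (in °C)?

T_out = 109 °C

Q = 34.8 kW = 125280 kJ/h
ΔT = Q/(ṁ·Cp) = 125280/(2270×2.05) = 26.922 K
T_out = 82.0 + 26.922 = 108.92 °C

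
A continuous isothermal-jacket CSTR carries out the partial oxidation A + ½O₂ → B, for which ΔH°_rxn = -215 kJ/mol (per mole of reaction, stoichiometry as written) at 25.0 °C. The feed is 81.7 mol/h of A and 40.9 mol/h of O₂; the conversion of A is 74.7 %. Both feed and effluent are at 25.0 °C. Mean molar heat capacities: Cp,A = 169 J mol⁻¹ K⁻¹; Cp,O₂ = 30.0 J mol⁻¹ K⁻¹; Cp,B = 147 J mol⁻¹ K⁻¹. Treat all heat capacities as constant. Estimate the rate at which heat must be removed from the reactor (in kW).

Extent of reaction ξ = 0.747 × 81.7 = 61.03 mol/h
Reaction term: ξ·ΔH°_rxn = 61.03 × -215 = -13121 kJ/h
Q = ΔH = -13121 kJ/h = -3.6448 kW
Heat removed = 3.6448 kW

Q_out = 3.64 kW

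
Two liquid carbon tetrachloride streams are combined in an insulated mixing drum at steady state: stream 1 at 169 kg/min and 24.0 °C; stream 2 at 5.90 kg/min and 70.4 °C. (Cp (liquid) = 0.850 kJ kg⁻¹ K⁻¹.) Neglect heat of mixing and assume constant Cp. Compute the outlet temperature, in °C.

T_out = 25.6 °C

No heat crosses the boundary, so H_out = H_in.
T_out = Σ ṁᵢCp,ᵢTᵢ / Σ ṁᵢCp,ᵢ
      = 3800.7 / 148.67 = 25.565 °C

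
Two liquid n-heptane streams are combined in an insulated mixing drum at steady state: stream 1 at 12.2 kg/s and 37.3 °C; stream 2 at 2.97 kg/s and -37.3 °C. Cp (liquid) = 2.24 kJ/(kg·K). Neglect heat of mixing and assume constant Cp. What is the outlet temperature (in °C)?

T_out = 22.7 °C

Energy balance with Q = 0: Σ ṁᵢCp,ᵢ(T_out − Tᵢ) = 0
T_out = Σ ṁᵢCp,ᵢTᵢ / Σ ṁᵢCp,ᵢ
      = 771.18 / 33.981 = 22.695 °C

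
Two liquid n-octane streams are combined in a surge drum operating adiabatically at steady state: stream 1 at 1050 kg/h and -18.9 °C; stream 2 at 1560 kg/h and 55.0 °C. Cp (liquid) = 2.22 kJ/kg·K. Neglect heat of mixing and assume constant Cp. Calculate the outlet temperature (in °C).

T_out = 25.3 °C

No heat crosses the boundary, so H_out = H_in.
T_out = Σ ṁᵢCp,ᵢTᵢ / Σ ṁᵢCp,ᵢ
      = 146420 / 5794.2 = 25.27 °C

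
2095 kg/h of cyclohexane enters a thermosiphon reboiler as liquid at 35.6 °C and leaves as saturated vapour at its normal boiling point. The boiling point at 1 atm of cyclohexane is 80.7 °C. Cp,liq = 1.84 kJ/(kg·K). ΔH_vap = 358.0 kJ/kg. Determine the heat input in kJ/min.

liquid 35.6→80.7 °C: 82.984 kJ/kg
vaporisation at 80.7 °C: 358 kJ/kg
Δh = 82.984 + 358 = 440.98 kJ/kg
Q = ṁ·Δh = 2095 kg/h × 440.98 kJ/kg = 923860 kJ/h
|Q| = 256.63 kW = 15398 kJ/min

Q = 15400 kJ/min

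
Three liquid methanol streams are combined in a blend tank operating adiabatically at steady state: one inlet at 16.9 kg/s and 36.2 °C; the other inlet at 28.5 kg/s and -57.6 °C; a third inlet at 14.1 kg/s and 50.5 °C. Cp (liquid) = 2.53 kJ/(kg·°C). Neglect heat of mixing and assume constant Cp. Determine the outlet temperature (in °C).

Energy balance with Q = 0: Σ ṁᵢCp,ᵢ(T_out − Tᵢ) = 0
T_out = Σ ṁᵢCp,ᵢTᵢ / Σ ṁᵢCp,ᵢ
      = -803.96 / 150.53 = -5.3407 °C

T_out = -5.34 °C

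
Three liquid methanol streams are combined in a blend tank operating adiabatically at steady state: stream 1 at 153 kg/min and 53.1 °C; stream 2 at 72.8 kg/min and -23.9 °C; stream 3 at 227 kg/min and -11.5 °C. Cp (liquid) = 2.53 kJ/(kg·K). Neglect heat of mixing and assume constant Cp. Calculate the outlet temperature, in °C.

Adiabatic, steady state ⇒ Σ ṁᵢCp,ᵢ(T_out − Tᵢ) = 0
T_out = Σ ṁᵢCp,ᵢTᵢ / Σ ṁᵢCp,ᵢ
      = 9547.9 / 1145.6 = 8.3345 °C

T_out = 8.33 °C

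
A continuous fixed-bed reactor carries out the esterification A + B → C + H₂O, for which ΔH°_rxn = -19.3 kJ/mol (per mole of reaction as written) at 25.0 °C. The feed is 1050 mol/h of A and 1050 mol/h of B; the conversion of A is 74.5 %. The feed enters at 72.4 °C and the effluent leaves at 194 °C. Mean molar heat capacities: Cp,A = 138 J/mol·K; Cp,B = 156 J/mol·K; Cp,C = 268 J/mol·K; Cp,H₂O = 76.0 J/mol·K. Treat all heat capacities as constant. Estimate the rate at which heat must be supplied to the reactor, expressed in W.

Extent of reaction ξ = 0.745 × 1050 = 782.25 mol/h
Reaction term: ξ·ΔH°_rxn = 782.25 × -19.3 = -15097 kJ/h
Sensible, feed 72.4→25 °C: -14632 kJ/h
Outlet flows (mol/h): A 267.75, B 267.75, C 782.25, H₂O 782.25
Sensible, products 25→194 °C: 58780 kJ/h
Q = ΔH = 29051 kJ/h = 8.0696 kW
Heat supplied = 8069.6 W

Q_in = 8070 W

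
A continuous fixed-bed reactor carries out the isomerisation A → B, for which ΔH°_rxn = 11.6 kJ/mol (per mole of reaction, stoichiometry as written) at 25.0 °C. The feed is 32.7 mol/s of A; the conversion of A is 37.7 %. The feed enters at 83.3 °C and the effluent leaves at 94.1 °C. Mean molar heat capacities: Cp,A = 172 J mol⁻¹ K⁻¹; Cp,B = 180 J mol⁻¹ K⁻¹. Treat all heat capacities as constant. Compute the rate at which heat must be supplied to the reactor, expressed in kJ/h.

Extent of reaction ξ = 0.377 × 32.7 = 12.328 mol/s
Reaction term: ξ·ΔH°_rxn = 12.328 × 11.6 = 143 kJ/s
Sensible, feed 83.3→25 °C: -327.9 kJ/s
Outlet flows (mol/s): A 20.372, B 12.328
Sensible, products 25→94.1 °C: 395.46 kJ/s
Q = ΔH = 210.56 kJ/s = 210.56 kW
Heat supplied = 758020 kJ/h

Q_in = 758000 kJ/h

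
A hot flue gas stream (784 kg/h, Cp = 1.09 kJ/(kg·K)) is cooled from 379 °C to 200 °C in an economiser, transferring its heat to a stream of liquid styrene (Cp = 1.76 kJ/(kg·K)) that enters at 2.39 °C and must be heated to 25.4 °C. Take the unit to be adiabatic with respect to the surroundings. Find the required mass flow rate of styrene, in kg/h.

ṁ_c = 3780 kg/h

Heat released by hot stream: Q = 784 × 1.09 × (379 − 200) = 152970 kJ/h
Energy balance on cold side (adiabatic exchanger): Q = ṁ_c·Cp_c·(T_c,out − T_c,in)
ṁ_c = 152970 / [1.76 × (25.4 − 2.39)] = 3777.2 kg/h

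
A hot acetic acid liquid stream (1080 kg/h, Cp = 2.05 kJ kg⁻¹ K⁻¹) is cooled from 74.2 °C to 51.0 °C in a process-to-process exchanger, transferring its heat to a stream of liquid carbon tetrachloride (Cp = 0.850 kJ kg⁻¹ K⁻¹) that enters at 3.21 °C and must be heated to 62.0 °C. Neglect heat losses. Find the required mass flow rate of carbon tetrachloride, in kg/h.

ṁ_c = 1030 kg/h

Heat released by hot stream: Q = 1080 × 2.05 × (74.2 − 51.0) = 51365 kJ/h
Energy balance on cold side (adiabatic exchanger): Q = ṁ_c·Cp_c·(T_c,out − T_c,in)
ṁ_c = 51365 / [0.850 × (62.0 − 3.21)] = 1027.9 kg/h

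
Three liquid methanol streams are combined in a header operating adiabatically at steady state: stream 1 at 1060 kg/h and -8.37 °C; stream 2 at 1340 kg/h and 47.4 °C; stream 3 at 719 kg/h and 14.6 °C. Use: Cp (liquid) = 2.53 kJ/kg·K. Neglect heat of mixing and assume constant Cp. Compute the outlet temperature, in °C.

Adiabatic, steady state ⇒ Σ ṁᵢCp,ᵢ(T_out − Tᵢ) = 0
Σ ṁᵢCp,ᵢTᵢ = 1060×2.53×-8.37 + 1340×2.53×47.4 + 719×2.53×14.6 = 164810
Σ ṁᵢCp,ᵢ = 1060×2.53 + 1340×2.53 + 719×2.53 = 7891.1
T_out = 164810 / 7891.1 = 20.885 °C

T_out = 20.9 °C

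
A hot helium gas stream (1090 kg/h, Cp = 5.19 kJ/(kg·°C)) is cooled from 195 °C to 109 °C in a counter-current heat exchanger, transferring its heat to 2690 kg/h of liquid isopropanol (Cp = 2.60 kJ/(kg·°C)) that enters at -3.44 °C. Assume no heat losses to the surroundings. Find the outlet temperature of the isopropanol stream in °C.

T_c,out = 66.1 °C

Heat released by hot stream: Q = 1090 × 5.19 × (195 − 109) = 486510 kJ/h
Energy balance on cold side (adiabatic exchanger): Q = ṁ_c·Cp_c·(T_c,out − T_c,in)
T_c,out = -3.44 + 486510/(2690 × 2.60) = 66.121 °C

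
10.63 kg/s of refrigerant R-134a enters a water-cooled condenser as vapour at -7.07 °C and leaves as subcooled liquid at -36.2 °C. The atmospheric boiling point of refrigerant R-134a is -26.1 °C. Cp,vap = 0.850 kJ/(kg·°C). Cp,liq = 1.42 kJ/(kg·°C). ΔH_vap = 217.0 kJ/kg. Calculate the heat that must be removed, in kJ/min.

vapour -7.07→-26.1 °C: -16.175 kJ/kg
condensation at -26.1 °C: -217 kJ/kg
liquid -26.1→-36.2 °C: -14.342 kJ/kg
Δh = -16.175 + -217 + -14.342 = -247.52 kJ/kg
Q = ṁ·Δh = 10.63 kg/s × -247.52 kJ/kg = -2631.1 kJ/s
|Q| = 2631.1 kW = 157870 kJ/min

Q_c = 158000 kJ/min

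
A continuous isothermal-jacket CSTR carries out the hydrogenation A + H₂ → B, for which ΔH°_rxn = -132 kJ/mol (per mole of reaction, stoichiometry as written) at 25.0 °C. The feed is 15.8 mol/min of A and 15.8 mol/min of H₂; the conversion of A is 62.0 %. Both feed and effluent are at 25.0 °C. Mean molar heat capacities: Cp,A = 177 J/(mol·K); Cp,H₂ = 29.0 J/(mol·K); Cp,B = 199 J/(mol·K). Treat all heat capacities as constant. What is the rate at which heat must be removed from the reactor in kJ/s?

Extent of reaction ξ = 0.620 × 15.8 = 9.796 mol/min
Reaction term: ξ·ΔH°_rxn = 9.796 × -132 = -1293.1 kJ/min
Q = ΔH = -1293.1 kJ/min = -21.551 kW
Heat removed = 21.551 kJ/s

Q_out = 21.6 kJ/s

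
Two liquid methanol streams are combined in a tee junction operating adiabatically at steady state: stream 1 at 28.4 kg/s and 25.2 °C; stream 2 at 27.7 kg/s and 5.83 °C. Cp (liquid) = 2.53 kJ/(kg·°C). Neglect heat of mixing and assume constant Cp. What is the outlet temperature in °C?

T_out = 15.6 °C

Adiabatic, steady state ⇒ Σ ṁᵢCp,ᵢ(T_out − Tᵢ) = 0
T_out = Σ ṁᵢCp,ᵢTᵢ / Σ ṁᵢCp,ᵢ
      = 2219.2 / 141.93 = 15.636 °C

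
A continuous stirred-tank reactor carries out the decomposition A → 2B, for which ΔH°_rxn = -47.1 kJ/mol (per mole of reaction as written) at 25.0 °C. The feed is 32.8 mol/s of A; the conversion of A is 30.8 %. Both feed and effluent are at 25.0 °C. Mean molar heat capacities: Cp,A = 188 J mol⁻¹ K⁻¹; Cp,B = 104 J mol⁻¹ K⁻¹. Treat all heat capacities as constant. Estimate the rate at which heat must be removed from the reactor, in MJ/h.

Q_out = 1710 MJ/h

Extent of reaction ξ = 0.308 × 32.8 = 10.102 mol/s
Reaction term: ξ·ΔH°_rxn = 10.102 × -47.1 = -475.82 kJ/s
Q = ΔH = -475.82 kJ/s = -475.82 kW
Heat removed = 1713 MJ/h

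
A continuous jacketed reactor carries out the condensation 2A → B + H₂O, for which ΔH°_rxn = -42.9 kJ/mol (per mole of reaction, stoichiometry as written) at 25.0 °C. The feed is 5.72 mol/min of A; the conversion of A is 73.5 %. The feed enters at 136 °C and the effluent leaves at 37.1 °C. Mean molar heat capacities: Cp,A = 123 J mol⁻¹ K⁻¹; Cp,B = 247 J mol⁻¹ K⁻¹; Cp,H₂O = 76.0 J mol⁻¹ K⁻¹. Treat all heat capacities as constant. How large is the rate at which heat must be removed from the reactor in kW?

Q_out = 2.63 kW

Extent of reaction ξ = 0.735 × 5.72 / 2 = 2.1021 mol/min
Reaction term: ξ·ΔH°_rxn = 2.1021 × -42.9 = -90.18 kJ/min
Sensible, feed 136→25 °C: -78.095 kJ/min
Outlet flows (mol/min): A 1.5158, B 2.1021, H₂O 2.1021
Sensible, products 25→37.1 °C: 10.472 kJ/min
Q = ΔH = -157.8 kJ/min = -2.6301 kW
Heat removed = 2.6301 kW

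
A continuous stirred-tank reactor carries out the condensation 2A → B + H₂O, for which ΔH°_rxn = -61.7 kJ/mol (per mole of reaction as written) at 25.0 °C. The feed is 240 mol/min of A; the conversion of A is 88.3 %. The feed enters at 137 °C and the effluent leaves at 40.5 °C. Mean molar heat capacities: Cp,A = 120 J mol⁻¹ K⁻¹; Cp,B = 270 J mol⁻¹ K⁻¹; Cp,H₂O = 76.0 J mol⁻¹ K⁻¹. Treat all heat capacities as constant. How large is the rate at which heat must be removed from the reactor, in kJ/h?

Q_out = 549000 kJ/h

Extent of reaction ξ = 0.883 × 240 / 2 = 105.96 mol/min
Reaction term: ξ·ΔH°_rxn = 105.96 × -61.7 = -6537.7 kJ/min
Sensible, feed 137→25 °C: -3225.6 kJ/min
Outlet flows (mol/min): A 28.08, B 105.96, H₂O 105.96
Sensible, products 25→40.5 °C: 620.49 kJ/min
Q = ΔH = -9142.8 kJ/min = -152.38 kW
Heat removed = 548570 kJ/h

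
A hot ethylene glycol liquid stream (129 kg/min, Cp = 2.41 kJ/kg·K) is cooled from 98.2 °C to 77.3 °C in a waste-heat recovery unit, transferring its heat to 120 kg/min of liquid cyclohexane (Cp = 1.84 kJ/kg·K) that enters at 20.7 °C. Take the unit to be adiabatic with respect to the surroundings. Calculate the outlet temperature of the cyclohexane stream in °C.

T_c,out = 50.1 °C

Heat released by hot stream: Q = 129 × 2.41 × (98.2 − 77.3) = 6497.6 kJ/min
Energy balance on cold side (adiabatic exchanger): Q = ṁ_c·Cp_c·(T_c,out − T_c,in)
T_c,out = 20.7 + 6497.6/(120 × 1.84) = 50.128 °C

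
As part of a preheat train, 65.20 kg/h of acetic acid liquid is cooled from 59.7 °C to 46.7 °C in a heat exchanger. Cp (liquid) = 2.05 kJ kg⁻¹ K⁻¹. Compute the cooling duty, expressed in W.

Q_c = 483 W

Q = ṁ·Cp·ΔT = 65.20 × 2.05 × (46.7 − 59.7) = -1737.6 kJ/h
Converting: 1737.6 / 3600 s = 0.48266 kW
Cooling duty = 482.66 W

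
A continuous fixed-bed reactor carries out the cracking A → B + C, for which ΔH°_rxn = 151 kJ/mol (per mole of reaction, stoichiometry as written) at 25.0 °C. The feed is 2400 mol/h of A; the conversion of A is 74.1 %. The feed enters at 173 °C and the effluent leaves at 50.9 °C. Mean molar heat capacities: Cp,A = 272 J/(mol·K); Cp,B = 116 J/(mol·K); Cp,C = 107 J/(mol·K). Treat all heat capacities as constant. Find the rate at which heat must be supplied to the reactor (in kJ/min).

Extent of reaction ξ = 0.741 × 2400 = 1778.4 mol/h
Reaction term: ξ·ΔH°_rxn = 1778.4 × 151 = 268540 kJ/h
Sensible, feed 173→25 °C: -96614 kJ/h
Outlet flows (mol/h): A 621.6, B 1778.4, C 1778.4
Sensible, products 25→50.9 °C: 14651 kJ/h
Q = ΔH = 186570 kJ/h = 51.826 kW
Heat supplied = 3109.6 kJ/min

Q_in = 3110 kJ/min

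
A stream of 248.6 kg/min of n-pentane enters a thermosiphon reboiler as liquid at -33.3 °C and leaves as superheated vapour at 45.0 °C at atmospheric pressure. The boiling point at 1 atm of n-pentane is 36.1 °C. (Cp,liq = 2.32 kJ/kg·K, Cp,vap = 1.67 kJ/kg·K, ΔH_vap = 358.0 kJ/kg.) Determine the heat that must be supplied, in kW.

liquid -33.3→36.1 °C: 161.01 kJ/kg
vaporisation at 36.1 °C: 358 kJ/kg
vapour 36.1→45.0 °C: 14.863 kJ/kg
Δh = 161.01 + 358 + 14.863 = 533.87 kJ/kg
Q = ṁ·Δh = 248.6 kg/min × 533.87 kJ/kg = 132720 kJ/min
|Q| = 2212 kW

Q = 2210 kW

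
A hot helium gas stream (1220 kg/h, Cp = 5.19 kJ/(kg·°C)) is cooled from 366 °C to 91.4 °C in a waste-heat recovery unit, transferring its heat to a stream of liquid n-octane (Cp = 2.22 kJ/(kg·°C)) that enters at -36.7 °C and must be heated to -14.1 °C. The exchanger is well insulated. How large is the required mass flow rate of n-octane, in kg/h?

ṁ_c = 34700 kg/h

Heat released by hot stream: Q = 1220 × 5.19 × (366 − 91.4) = 1.7387e+06 kJ/h
Energy balance on cold side (adiabatic exchanger): Q = ṁ_c·Cp_c·(T_c,out − T_c,in)
ṁ_c = 1.7387e+06 / [2.22 × (-14.1 − -36.7)] = 34655 kg/h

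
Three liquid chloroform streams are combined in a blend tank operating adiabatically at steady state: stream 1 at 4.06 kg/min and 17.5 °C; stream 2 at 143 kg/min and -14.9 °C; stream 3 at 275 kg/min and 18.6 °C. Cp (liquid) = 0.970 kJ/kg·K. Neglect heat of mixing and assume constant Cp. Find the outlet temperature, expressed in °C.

T_out = 7.24 °C

Energy balance with Q = 0: Σ ṁᵢCp,ᵢ(T_out − Tᵢ) = 0
Σ ṁᵢCp,ᵢTᵢ = 4.06×0.970×17.5 + 143×0.970×-14.9 + 275×0.970×18.6 = 2963.7
Σ ṁᵢCp,ᵢ = 4.06×0.970 + 143×0.970 + 275×0.970 = 409.4
T_out = 2963.7 / 409.4 = 7.2391 °C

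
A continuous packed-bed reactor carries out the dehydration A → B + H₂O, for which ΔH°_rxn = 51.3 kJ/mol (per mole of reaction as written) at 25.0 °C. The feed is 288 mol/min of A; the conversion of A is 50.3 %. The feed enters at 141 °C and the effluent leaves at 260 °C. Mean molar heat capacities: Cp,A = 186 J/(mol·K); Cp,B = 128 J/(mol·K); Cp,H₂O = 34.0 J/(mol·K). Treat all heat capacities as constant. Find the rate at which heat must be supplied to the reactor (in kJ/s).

Q_in = 216 kJ/s

Extent of reaction ξ = 0.503 × 288 = 144.86 mol/min
Reaction term: ξ·ΔH°_rxn = 144.86 × 51.3 = 7431.5 kJ/min
Sensible, feed 141→25 °C: -6213.9 kJ/min
Outlet flows (mol/min): A 143.14, B 144.86, H₂O 144.86
Sensible, products 25→260 °C: 11771 kJ/min
Q = ΔH = 12989 kJ/min = 216.48 kW
Heat supplied = 216.48 kJ/s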